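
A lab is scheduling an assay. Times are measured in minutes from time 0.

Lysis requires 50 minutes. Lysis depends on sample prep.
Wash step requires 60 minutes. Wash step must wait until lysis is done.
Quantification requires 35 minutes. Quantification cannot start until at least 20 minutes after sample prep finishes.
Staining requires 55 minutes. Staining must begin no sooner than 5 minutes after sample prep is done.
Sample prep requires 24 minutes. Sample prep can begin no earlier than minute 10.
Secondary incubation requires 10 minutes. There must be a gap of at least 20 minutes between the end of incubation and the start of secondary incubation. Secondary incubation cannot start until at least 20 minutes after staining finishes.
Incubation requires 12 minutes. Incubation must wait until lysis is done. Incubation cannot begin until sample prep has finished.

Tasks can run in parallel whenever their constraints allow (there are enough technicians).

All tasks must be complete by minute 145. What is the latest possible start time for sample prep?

11

Secondary incubation has no dependents, so it just needs to finish by minute 145. Starting by 145 − 10 = minute 135 achieves that.
Since secondary incubation (must start by minute 135, minus 20-minute gap → minute 115) depends on it, incubation must finish by minute 115. Backing off its 12-minute duration gives a latest start of minute 103.
Wash step must finish by minute 145; it takes 60 minutes, so it must start by 145 − 60 = minute 85.
Lysis must finish in time for incubation (must start by minute 103); wash step (must start by minute 85). The tightest is minute 85, so lysis must start by 85 − 50 = minute 35.
Staining feeds into secondary incubation (must start by minute 135, minus 20-minute gap → minute 115); so staining must finish by minute 115 and therefore start by minute 60.
Nothing follows quantification; the deadline of minute 145 is its only limit. It must start by 145 − 35 = minute 110.
Sample prep feeds lysis (must start by minute 35); incubation (must start by minute 103); staining (must start by minute 60, minus 5-minute gap → minute 55); quantification (must start by minute 110, minus 20-minute gap → minute 90). Taking the minimum, sample prep must finish by minute 35 and start by 35 − 24 = minute 11.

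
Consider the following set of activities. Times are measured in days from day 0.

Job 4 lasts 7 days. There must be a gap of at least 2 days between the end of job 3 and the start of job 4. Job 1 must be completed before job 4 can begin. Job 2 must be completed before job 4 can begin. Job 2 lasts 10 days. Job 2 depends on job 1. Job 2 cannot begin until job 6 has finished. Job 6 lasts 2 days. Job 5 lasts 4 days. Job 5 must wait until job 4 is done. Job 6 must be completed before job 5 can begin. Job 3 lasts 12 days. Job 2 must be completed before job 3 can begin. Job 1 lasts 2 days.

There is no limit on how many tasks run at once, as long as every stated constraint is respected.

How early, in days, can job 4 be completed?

33

Nothing blocks job 6, so it runs from day 0 to day 2.
Job 1 has no prerequisites, so it starts at day 0 and finishes at day 2.
For job 2: job 1 (finishes day 2); job 6 (finishes day 2). Taking the maximum gives a start of day 2, and it finishes at 2 + 10 = day 12.
Job 3 cannot begin until job 2 (finishes day 12). It runs from day 12 to 12 + 12 = day 24.
Job 4 has to wait for job 3 (finishes day 24, plus 2-day gap → day 26); job 1 (finishes day 2); job 2 (finishes day 12). The latest of these is day 26, so job 4 runs day 26 to 26 + 7 = day 33.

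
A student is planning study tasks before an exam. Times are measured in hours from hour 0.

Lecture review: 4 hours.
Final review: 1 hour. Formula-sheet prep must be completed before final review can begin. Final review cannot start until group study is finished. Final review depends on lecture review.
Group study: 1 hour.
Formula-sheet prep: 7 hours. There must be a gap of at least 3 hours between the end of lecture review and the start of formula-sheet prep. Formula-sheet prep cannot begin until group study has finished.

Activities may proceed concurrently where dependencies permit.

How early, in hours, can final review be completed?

15

Nothing blocks group study, so it runs from hour 0 to hour 1.
Lecture review can start immediately at hour 0; it finishes at hour 4.
For formula-sheet prep: lecture review (finishes hour 4, plus 3-hour gap → hour 7); group study (finishes hour 1). Taking the maximum gives a start of hour 7, and it finishes at 7 + 7 = hour 14.
Final review needs all of formula-sheet prep (finishes hour 14); group study (finishes hour 1); lecture review (finishes hour 4). That puts its earliest start at hour 14; it finishes at 14 + 1 = hour 15.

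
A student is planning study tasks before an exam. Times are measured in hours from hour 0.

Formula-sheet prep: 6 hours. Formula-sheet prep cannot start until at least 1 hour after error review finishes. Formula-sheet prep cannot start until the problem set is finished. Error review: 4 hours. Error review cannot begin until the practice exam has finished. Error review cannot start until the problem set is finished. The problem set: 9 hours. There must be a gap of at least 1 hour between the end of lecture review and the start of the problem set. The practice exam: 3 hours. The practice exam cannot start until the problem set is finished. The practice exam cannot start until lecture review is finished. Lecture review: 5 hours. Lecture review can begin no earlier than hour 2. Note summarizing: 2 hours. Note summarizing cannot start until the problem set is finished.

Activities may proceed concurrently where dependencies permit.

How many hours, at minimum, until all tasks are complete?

Lecture review cannot begin until its own release at hour 2. It runs from hour 2 to 2 + 5 = hour 7.
The problem set cannot begin until lecture review (finishes hour 7, plus 1-hour gap → hour 8). It runs from hour 8 to 8 + 9 = hour 17.
After the problem set (finishes hour 17), note summarizing can start at hour 17 and finishes at hour 19.
The practice exam cannot start until the problem set (finishes hour 17); lecture review (finishes hour 7). The controlling bound is hour 17, so the practice exam finishes at 17 + 3 = hour 20.
For error review: the practice exam (finishes hour 20); the problem set (finishes hour 17). Taking the maximum gives a start of hour 20, and it finishes at 20 + 4 = hour 24.
Formula-sheet prep cannot start until error review (finishes hour 24, plus 1-hour gap → hour 25); the problem set (finishes hour 17). The controlling bound is hour 25, so formula-sheet prep finishes at 25 + 6 = hour 31.
All tasks are finished once the last one completes. Finish times: Lecture review at 7, The problem set at 17, The practice exam at 20, Error review at 24, Note summarizing at 19, Formula-sheet prep at 31. The latest is hour 31.

31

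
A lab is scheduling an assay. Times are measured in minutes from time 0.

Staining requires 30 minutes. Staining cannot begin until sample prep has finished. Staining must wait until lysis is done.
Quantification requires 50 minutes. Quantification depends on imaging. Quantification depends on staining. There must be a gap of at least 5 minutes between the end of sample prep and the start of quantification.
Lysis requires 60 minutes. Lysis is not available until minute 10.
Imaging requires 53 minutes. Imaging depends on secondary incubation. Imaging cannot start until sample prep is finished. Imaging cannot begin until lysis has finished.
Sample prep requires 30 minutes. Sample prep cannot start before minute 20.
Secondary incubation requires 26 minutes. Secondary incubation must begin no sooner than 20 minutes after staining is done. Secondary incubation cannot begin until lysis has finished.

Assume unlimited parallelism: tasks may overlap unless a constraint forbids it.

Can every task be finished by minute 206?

No

Lysis cannot begin until its own release at minute 10. It runs from minute 10 to 10 + 60 = minute 70.
After its own release at minute 20, sample prep can start at minute 20 and finishes at minute 50.
Staining needs all of sample prep (finishes minute 50); lysis (finishes minute 70). That puts its earliest start at minute 70; it finishes at 70 + 30 = minute 100.
Secondary incubation has to wait for staining (finishes minute 100, plus 20-minute gap → minute 120); lysis (finishes minute 70). The latest of these is minute 120, so secondary incubation runs minute 120 to 120 + 26 = minute 146.
For imaging: secondary incubation (finishes minute 146); sample prep (finishes minute 50); lysis (finishes minute 70). Taking the maximum gives a start of minute 146, and it finishes at 146 + 53 = minute 199.
Quantification cannot start until imaging (finishes minute 199); staining (finishes minute 100); sample prep (finishes minute 50, plus 5-minute gap → minute 55). The controlling bound is minute 199, so quantification finishes at 199 + 50 = minute 249.
The earliest everything can be done is minute 249, which is after the deadline of 206, so it is not possible.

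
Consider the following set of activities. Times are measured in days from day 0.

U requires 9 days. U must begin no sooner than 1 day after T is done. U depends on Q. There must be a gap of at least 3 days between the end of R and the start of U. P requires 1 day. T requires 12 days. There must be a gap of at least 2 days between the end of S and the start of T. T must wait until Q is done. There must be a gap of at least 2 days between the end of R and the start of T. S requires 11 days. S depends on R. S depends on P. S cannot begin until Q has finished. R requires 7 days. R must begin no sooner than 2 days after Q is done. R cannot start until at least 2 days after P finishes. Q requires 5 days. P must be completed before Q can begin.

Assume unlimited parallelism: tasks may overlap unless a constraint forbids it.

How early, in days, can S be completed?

26

P has no prerequisites, so it starts at day 0 and finishes at day 1.
After P (finishes day 1), Q can start at day 1 and finishes at day 6.
For R: Q (finishes day 6, plus 2-day gap → day 8); P (finishes day 1, plus 2-day gap → day 3). Taking the maximum gives a start of day 8, and it finishes at 8 + 7 = day 15.
For S: R (finishes day 15); P (finishes day 1); Q (finishes day 6). Taking the maximum gives a start of day 15, and it finishes at 15 + 11 = day 26.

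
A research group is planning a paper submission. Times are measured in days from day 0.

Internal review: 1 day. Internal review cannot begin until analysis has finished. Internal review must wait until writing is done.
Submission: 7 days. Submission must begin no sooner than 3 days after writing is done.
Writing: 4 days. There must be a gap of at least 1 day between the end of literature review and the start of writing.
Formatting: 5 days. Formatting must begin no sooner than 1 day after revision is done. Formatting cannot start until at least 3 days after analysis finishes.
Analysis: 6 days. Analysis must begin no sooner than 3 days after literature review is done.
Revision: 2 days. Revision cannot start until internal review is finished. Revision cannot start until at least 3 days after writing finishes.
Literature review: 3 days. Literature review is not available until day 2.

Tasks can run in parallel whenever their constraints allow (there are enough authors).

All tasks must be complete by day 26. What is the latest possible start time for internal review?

Formatting must finish by day 26; it takes 5 days, so it must start by 26 − 5 = day 21.
Since formatting (must start by day 21, minus 1-day gap → day 20) depends on it, revision must finish by day 20. Backing off its 2-day duration gives a latest start of day 18.
Internal review feeds into revision (must start by day 18); so internal review must finish by day 18 and therefore start by day 17.

17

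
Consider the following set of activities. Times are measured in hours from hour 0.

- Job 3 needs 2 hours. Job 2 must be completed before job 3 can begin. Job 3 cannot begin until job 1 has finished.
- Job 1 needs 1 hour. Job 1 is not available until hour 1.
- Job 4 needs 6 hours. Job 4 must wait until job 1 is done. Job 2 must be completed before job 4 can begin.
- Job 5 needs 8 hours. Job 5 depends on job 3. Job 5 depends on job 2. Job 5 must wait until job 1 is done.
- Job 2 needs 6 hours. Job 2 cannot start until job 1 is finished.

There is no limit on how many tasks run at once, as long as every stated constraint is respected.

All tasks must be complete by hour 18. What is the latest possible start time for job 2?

Nothing follows job 5; the deadline of hour 18 is its only limit. It must start by 18 − 8 = hour 10.
Since job 5 (must start by hour 10) depends on it, job 3 must finish by hour 10. Backing off its 2-hour duration gives a latest start of hour 8.
Job 4 must finish by hour 18; it takes 6 hours, so it must start by 18 − 6 = hour 12.
Job 2 has several dependents: job 3 (must start by hour 8); job 4 (must start by hour 12); job 5 (must start by hour 10). The earliest of those limits is hour 8, so job 2 must start by 8 − 6 = hour 2.

2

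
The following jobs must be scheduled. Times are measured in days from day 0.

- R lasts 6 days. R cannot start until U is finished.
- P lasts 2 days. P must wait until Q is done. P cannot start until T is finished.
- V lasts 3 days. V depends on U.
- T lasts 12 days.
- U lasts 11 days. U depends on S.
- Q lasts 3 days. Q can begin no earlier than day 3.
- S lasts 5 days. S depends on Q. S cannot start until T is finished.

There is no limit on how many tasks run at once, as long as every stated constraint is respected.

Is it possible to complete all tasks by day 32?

Nothing blocks T, so it runs from day 0 to day 12.
Q waits on its own release at day 3, so it starts at day 3 and finishes at 3 + 3 = day 6.
For S: Q (finishes day 6); T (finishes day 12). Taking the maximum gives a start of day 12, and it finishes at 12 + 5 = day 17.
U cannot begin until S (finishes day 17). It runs from day 17 to 17 + 11 = day 28.
V cannot begin until U (finishes day 28). It runs from day 28 to 28 + 3 = day 31.
R waits on U (finishes day 28), so it starts at day 28 and finishes at 28 + 6 = day 34.
P cannot start until Q (finishes day 6); T (finishes day 12). The controlling bound is day 12, so P finishes at 12 + 2 = day 14.
The earliest everything can be done is day 34, which is after the deadline of 32, so it is not possible.

No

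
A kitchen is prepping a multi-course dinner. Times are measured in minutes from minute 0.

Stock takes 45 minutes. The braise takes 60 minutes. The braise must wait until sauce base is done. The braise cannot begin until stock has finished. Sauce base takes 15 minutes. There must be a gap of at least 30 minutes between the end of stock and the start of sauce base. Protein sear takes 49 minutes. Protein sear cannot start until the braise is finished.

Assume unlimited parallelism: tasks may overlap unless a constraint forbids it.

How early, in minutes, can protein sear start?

150

Stock has no prerequisites, so it starts at minute 0 and finishes at minute 45.
Sauce base cannot begin until stock (finishes minute 45, plus 30-minute gap → minute 75). It runs from minute 75 to 75 + 15 = minute 90.
The braise cannot start until sauce base (finishes minute 90); stock (finishes minute 45). The controlling bound is minute 90, so the braise finishes at 90 + 60 = minute 150.
Protein sear waits on the braise (finishes minute 150), so the earliest it can start is minute 150.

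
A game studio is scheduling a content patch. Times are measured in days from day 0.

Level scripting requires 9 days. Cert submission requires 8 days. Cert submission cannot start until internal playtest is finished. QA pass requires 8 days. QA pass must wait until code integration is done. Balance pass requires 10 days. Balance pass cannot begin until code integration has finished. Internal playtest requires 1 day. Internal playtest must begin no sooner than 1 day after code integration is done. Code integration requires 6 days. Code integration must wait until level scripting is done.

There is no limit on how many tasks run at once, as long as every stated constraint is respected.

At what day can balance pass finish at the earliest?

Level scripting has no prerequisites, so it starts at day 0 and finishes at day 9.
Code integration waits on level scripting (finishes day 9), so it starts at day 9 and finishes at 9 + 6 = day 15.
Balance pass cannot begin until code integration (finishes day 15). It runs from day 15 to 15 + 10 = day 25.

25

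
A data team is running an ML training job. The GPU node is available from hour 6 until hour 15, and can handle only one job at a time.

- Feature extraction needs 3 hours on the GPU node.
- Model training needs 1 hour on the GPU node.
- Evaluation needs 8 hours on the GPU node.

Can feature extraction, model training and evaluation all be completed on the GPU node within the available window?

No

The GPU node window is 15 − 6 = 9 hours.
Running back to back, the jobs need 3 + 1 + 8 = 12 hours on the GPU node.
Since 12 > 9, they cannot all fit.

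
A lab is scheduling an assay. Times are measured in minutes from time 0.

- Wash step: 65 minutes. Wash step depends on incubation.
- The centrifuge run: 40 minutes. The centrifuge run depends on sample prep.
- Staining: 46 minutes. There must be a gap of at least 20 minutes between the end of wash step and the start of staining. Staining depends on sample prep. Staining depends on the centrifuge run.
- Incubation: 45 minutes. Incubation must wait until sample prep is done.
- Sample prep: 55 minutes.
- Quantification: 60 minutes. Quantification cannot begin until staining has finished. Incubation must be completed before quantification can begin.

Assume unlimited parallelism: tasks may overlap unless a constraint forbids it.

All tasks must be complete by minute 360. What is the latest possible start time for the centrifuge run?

214

Quantification has no dependents, so it just needs to finish by minute 360. Starting by 360 − 60 = minute 300 achieves that.
Staining must finish before quantification (must start by minute 300). With a 46-minute duration, staining must start by 300 − 46 = minute 254.
The centrifuge run must finish before staining (must start by minute 254). With a 40-minute duration, the centrifuge run must start by 254 − 40 = minute 214.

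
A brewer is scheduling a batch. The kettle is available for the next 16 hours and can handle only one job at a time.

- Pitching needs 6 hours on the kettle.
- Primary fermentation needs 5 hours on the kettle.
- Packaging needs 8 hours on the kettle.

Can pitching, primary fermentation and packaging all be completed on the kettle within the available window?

No

Running back to back, the jobs need 6 + 5 + 8 = 19 hours on the kettle.
Since 19 > 16, they cannot all fit.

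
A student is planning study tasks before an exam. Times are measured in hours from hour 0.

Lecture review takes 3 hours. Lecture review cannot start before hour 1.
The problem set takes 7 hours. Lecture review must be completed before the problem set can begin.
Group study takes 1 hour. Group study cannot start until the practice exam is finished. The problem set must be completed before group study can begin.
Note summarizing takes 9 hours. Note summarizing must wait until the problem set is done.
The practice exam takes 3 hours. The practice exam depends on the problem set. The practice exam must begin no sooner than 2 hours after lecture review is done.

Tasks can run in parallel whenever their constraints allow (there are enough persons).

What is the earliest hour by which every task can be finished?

20

After its own release at hour 1, lecture review can start at hour 1 and finishes at hour 4.
The problem set cannot begin until lecture review (finishes hour 4). It runs from hour 4 to 4 + 7 = hour 11.
After the problem set (finishes hour 11), note summarizing can start at hour 11 and finishes at hour 20.
The practice exam needs all of the problem set (finishes hour 11); lecture review (finishes hour 4, plus 2-hour gap → hour 6). That puts its earliest start at hour 11; it finishes at 11 + 3 = hour 14.
Group study cannot start until the practice exam (finishes hour 14); the problem set (finishes hour 11). The controlling bound is hour 14, so group study finishes at 14 + 1 = hour 15.
All tasks are finished once the last one completes. Finish times: Lecture review at 4, The problem set at 11, The practice exam at 14, Group study at 15, Note summarizing at 20. The latest is hour 20.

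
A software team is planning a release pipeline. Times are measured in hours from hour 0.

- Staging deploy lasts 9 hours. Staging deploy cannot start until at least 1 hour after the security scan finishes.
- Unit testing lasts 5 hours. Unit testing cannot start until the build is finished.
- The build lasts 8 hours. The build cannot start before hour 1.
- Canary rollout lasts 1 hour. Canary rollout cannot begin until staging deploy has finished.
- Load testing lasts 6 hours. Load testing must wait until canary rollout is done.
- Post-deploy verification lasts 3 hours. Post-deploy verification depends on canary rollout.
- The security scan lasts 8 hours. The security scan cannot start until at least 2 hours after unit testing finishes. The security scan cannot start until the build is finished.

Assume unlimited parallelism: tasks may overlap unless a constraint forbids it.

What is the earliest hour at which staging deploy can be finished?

34

The build cannot begin until its own release at hour 1. It runs from hour 1 to 1 + 8 = hour 9.
Unit testing waits on the build (finishes hour 9), so it starts at hour 9 and finishes at 9 + 5 = hour 14.
The security scan has to wait for unit testing (finishes hour 14, plus 2-hour gap → hour 16); the build (finishes hour 9). The latest of these is hour 16, so the security scan runs hour 16 to 16 + 8 = hour 24.
Staging deploy cannot begin until the security scan (finishes hour 24, plus 1-hour gap → hour 25). It runs from hour 25 to 25 + 9 = hour 34.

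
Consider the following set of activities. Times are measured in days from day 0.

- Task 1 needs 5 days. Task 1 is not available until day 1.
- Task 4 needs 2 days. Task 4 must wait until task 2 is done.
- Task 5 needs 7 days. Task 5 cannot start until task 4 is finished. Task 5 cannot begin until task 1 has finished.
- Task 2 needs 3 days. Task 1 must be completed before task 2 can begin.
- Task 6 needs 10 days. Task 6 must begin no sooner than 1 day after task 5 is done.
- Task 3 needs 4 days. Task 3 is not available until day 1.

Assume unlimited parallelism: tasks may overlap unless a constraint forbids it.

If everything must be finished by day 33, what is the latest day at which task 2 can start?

Task 6 must finish by day 33; it takes 10 days, so it must start by 33 − 10 = day 23.
Task 5 feeds into task 6 (must start by day 23, minus 1-day gap → day 22); so task 5 must finish by day 22 and therefore start by day 15.
Task 4 feeds into task 5 (must start by day 15); so task 4 must finish by day 15 and therefore start by day 13.
Since task 4 (must start by day 13) depends on it, task 2 must finish by day 13. Backing off its 3-day duration gives a latest start of day 10.

10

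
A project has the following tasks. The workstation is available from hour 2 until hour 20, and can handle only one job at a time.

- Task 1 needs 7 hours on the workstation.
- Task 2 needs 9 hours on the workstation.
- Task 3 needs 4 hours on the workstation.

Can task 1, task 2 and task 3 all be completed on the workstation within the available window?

The workstation window is 20 − 2 = 18 hours.
Running back to back, the jobs need 7 + 9 + 4 = 20 hours on the workstation.
Since 20 > 18, they cannot all fit.

No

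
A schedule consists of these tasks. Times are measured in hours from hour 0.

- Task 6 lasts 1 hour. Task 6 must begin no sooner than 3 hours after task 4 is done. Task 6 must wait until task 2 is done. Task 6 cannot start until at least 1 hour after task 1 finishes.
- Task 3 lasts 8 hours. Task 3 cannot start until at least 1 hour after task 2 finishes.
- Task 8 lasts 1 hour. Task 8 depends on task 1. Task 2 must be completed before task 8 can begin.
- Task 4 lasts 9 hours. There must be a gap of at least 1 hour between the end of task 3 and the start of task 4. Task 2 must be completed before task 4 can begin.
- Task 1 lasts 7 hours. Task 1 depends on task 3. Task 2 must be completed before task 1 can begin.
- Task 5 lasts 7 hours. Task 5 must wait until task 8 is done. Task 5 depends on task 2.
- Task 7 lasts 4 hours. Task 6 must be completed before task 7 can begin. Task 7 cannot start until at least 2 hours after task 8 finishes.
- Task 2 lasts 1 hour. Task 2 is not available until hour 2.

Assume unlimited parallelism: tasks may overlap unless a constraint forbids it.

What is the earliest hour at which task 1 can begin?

12

After its own release at hour 2, task 2 can start at hour 2 and finishes at hour 3.
After task 2 (finishes hour 3, plus 1-hour gap → hour 4), task 3 can start at hour 4 and finishes at hour 12.
Task 1 waits on task 3 (finishes hour 12); task 2 (finishes hour 3). The latest of these is hour 12, which is the earliest task 1 can start.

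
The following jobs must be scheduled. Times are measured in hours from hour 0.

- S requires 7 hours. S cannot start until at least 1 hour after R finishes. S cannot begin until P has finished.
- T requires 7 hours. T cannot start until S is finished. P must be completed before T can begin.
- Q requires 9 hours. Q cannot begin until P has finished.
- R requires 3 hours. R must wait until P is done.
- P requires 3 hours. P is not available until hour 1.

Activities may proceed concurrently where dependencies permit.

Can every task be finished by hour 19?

After its own release at hour 1, P can start at hour 1 and finishes at hour 4.
R waits on P (finishes hour 4), so it starts at hour 4 and finishes at 4 + 3 = hour 7.
S needs all of R (finishes hour 7, plus 1-hour gap → hour 8); P (finishes hour 4). That puts its earliest start at hour 8; it finishes at 8 + 7 = hour 15.
T needs all of S (finishes hour 15); P (finishes hour 4). That puts its earliest start at hour 15; it finishes at 15 + 7 = hour 22.
After P (finishes hour 4), Q can start at hour 4 and finishes at hour 13.
The earliest everything can be done is hour 22, which is after the deadline of 19, so it is not possible.

No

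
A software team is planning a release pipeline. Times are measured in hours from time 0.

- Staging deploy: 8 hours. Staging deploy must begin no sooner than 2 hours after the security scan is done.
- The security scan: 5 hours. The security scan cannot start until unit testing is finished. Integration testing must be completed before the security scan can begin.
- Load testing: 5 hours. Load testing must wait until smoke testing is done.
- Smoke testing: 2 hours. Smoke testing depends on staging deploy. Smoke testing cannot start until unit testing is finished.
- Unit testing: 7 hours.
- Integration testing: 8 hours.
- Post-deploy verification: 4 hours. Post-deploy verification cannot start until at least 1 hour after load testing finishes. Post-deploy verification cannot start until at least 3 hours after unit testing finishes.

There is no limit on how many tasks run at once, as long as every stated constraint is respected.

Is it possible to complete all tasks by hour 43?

Yes

Integration testing can start immediately at hour 0; it finishes at hour 8.
Unit testing has no prerequisites, so it starts at hour 0 and finishes at hour 7.
For the security scan: unit testing (finishes hour 7); integration testing (finishes hour 8). Taking the maximum gives a start of hour 8, and it finishes at 8 + 5 = hour 13.
After the security scan (finishes hour 13, plus 2-hour gap → hour 15), staging deploy can start at hour 15 and finishes at hour 23.
Smoke testing cannot start until staging deploy (finishes hour 23); unit testing (finishes hour 7). The controlling bound is hour 23, so smoke testing finishes at 23 + 2 = hour 25.
Load testing waits on smoke testing (finishes hour 25), so it starts at hour 25 and finishes at 25 + 5 = hour 30.
Post-deploy verification cannot start until load testing (finishes hour 30, plus 1-hour gap → hour 31); unit testing (finishes hour 7, plus 3-hour gap → hour 10). The controlling bound is hour 31, so post-deploy verification finishes at 31 + 4 = hour 35.
Every task is finished by hour 35, which is no later than the deadline of 43, so the schedule is feasible.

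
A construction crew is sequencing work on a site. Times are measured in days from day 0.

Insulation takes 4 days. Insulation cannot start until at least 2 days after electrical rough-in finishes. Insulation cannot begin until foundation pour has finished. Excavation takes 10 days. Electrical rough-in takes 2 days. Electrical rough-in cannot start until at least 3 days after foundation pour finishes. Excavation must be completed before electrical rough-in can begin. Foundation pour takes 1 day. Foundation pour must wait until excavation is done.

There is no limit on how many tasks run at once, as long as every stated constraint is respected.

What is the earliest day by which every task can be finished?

Excavation has no prerequisites, so it starts at day 0 and finishes at day 10.
Foundation pour cannot begin until excavation (finishes day 10). It runs from day 10 to 10 + 1 = day 11.
For electrical rough-in: foundation pour (finishes day 11, plus 3-day gap → day 14); excavation (finishes day 10). Taking the maximum gives a start of day 14, and it finishes at 14 + 2 = day 16.
For insulation: electrical rough-in (finishes day 16, plus 2-day gap → day 18); foundation pour (finishes day 11). Taking the maximum gives a start of day 18, and it finishes at 18 + 4 = day 22.
All tasks are finished once the last one completes. Finish times: Excavation at 10, Foundation pour at 11, Electrical rough-in at 16, Insulation at 22. The latest is day 22.

22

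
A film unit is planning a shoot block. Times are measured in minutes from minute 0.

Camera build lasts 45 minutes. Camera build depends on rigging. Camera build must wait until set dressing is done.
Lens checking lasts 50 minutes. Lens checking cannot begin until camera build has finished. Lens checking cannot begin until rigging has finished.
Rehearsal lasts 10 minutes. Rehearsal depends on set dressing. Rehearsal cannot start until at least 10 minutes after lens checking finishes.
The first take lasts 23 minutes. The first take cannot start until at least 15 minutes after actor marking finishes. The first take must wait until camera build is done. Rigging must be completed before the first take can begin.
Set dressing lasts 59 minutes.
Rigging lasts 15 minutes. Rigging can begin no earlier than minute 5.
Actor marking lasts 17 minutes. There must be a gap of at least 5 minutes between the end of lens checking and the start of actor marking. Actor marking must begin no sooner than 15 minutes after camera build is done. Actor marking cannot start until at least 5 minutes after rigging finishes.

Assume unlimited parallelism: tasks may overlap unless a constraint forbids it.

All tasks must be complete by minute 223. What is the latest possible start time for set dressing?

9

To finish by minute 223, the first take (duration 23) must start no later than minute 200.
Actor marking must finish before the first take (must start by minute 200, minus 15-minute gap → minute 185). With a 17-minute duration, actor marking must start by 185 − 17 = minute 168.
Rehearsal must finish by minute 223; it takes 10 minutes, so it must start by 223 − 10 = minute 213.
For lens checking: actor marking (must start by minute 168, minus 5-minute gap → minute 163); rehearsal (must start by minute 213, minus 10-minute gap → minute 203). The most restrictive is minute 163; with a 50-minute duration, lens checking must start by minute 113.
Camera build feeds lens checking (must start by minute 113); actor marking (must start by minute 168, minus 15-minute gap → minute 153); the first take (must start by minute 200). Taking the minimum, camera build must finish by minute 113 and start by 113 − 45 = minute 68.
Set dressing feeds camera build (must start by minute 68); rehearsal (must start by minute 213). Taking the minimum, set dressing must finish by minute 68 and start by 68 − 59 = minute 9.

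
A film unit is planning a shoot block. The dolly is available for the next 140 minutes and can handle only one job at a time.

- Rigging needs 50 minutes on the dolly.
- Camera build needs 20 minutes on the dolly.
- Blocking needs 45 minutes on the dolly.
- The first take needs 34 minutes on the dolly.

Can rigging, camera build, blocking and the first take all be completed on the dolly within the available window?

Running back to back, the jobs need 50 + 20 + 45 + 34 = 149 minutes on the dolly.
Since 149 > 140, they cannot all fit.

No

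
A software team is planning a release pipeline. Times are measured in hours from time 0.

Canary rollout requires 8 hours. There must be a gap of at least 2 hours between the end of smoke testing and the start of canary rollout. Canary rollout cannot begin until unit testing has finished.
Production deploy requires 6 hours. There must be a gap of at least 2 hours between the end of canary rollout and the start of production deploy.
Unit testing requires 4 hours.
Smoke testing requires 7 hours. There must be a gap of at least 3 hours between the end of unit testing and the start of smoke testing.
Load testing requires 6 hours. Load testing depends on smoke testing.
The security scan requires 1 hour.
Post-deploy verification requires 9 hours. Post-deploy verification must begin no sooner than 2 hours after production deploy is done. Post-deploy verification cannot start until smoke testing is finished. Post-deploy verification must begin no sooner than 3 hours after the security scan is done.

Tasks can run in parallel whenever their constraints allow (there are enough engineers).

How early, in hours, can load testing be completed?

20

Nothing blocks unit testing, so it runs from hour 0 to hour 4.
After unit testing (finishes hour 4, plus 3-hour gap → hour 7), smoke testing can start at hour 7 and finishes at hour 14.
After smoke testing (finishes hour 14), load testing can start at hour 14 and finishes at hour 20.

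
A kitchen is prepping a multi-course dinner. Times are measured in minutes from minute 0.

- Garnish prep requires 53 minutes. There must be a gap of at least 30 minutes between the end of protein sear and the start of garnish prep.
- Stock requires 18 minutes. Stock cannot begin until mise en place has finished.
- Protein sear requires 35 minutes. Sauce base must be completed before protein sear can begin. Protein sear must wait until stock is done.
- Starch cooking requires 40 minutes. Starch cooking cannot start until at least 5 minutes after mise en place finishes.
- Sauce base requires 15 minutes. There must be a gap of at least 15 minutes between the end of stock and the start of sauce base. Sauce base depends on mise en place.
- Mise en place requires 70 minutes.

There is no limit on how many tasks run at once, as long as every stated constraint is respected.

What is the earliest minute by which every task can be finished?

Mise en place can start immediately at minute 0; it finishes at minute 70.
After mise en place (finishes minute 70, plus 5-minute gap → minute 75), starch cooking can start at minute 75 and finishes at minute 115.
Stock waits on mise en place (finishes minute 70), so it starts at minute 70 and finishes at 70 + 18 = minute 88.
For sauce base: stock (finishes minute 88, plus 15-minute gap → minute 103); mise en place (finishes minute 70). Taking the maximum gives a start of minute 103, and it finishes at 103 + 15 = minute 118.
Protein sear cannot start until sauce base (finishes minute 118); stock (finishes minute 88). The controlling bound is minute 118, so protein sear finishes at 118 + 35 = minute 153.
After protein sear (finishes minute 153, plus 30-minute gap → minute 183), garnish prep can start at minute 183 and finishes at minute 236.
All tasks are finished once the last one completes. Finish times: Mise en place at 70, Stock at 88, Sauce base at 118, Protein sear at 153, Starch cooking at 115, Garnish prep at 236. The latest is minute 236.

236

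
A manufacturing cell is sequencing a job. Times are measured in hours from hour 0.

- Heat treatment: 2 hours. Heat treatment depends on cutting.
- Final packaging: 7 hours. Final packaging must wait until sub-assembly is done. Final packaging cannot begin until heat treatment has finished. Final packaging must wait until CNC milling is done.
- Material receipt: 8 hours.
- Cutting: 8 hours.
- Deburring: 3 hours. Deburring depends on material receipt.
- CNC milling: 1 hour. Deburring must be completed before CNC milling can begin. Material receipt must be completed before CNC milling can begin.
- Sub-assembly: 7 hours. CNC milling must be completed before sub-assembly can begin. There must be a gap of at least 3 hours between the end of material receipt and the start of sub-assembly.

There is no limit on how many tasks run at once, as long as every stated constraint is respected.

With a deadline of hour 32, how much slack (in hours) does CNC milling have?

6

Nothing blocks material receipt, so it runs from hour 0 to hour 8.
After material receipt (finishes hour 8), deburring can start at hour 8 and finishes at hour 11.
CNC milling cannot start until deburring (finishes hour 11); material receipt (finishes hour 8). The controlling bound is hour 11, so CNC milling finishes at 11 + 1 = hour 12.

Working backward from the deadline:
To finish by hour 32, final packaging (duration 7) must start no later than hour 25.
Sub-assembly must finish before final packaging (must start by hour 25). With a 7-hour duration, sub-assembly must start by 25 − 7 = hour 18.
For CNC milling: sub-assembly (must start by hour 18); final packaging (must start by hour 25). The most restrictive is hour 18; with a 1-hour duration, CNC milling must start by hour 17.
So CNC milling can start as early as hour 11 and as late as hour 17, giving 17 − 11 = 6 hours of slack.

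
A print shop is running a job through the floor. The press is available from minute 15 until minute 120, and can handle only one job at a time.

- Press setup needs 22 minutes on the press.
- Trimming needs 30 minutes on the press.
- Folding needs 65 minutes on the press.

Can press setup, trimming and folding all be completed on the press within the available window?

The press window is 120 − 15 = 105 minutes.
Running back to back, the jobs need 22 + 30 + 65 = 117 minutes on the press.
Since 117 > 105, they cannot all fit.

No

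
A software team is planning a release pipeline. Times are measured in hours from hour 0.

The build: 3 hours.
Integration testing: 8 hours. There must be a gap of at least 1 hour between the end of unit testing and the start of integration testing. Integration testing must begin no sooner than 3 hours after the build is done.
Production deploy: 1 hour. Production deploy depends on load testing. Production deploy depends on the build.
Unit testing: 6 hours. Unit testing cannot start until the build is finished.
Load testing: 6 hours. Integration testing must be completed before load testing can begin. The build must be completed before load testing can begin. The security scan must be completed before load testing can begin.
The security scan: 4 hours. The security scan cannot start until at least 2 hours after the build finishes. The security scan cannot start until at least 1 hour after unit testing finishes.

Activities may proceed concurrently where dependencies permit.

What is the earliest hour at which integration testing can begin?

The build has no prerequisites, so it starts at hour 0 and finishes at hour 3.
After the build (finishes hour 3), unit testing can start at hour 3 and finishes at hour 9.
Integration testing waits on unit testing (finishes hour 9, plus 1-hour gap → hour 10); the build (finishes hour 3, plus 3-hour gap → hour 6). The latest of these is hour 10, which is the earliest integration testing can start.

10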